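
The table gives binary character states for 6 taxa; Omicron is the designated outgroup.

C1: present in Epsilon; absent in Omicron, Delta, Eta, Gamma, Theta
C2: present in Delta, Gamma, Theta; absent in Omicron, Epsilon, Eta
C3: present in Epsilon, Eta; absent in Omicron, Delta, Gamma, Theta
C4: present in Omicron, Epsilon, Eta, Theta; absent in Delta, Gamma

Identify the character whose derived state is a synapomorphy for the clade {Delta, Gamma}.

Character polarity is set by the outgroup: the derived state is whichever differs from the outgroup's state, so for C4 the derived state is 'absent', and for the remaining characters it is 'present'.
C1 (derived state 'present') is unique to Epsilon (autapomorphy; uninformative for grouping).
Only Delta, Gamma, and Theta show the derived state 'present' for C2, supporting them as a clade.
C3 (derived state 'present') is shared by Epsilon and Eta — a synapomorphy uniting that clade.
C4 (derived state 'absent') is shared by Delta and Gamma — a synapomorphy uniting that clade.
Most parsimonious ingroup topology: (((Delta,Gamma),Theta),(Epsilon,Eta)).
The clade {Delta, Gamma} is supported by C4: its derived state 'absent' occurs in exactly those taxa and in no other taxon (including the outgroup).

C4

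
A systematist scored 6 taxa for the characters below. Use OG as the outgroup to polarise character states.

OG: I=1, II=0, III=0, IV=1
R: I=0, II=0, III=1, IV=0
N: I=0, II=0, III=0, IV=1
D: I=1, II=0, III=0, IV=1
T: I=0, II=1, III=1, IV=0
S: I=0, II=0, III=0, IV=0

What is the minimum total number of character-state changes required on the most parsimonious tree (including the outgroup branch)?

4

Character polarity is set by the outgroup: the derived state is whichever differs from the outgroup's state, so for I, IV the derived state is '0', and for the remaining characters it is '1'.
I (derived state '0') is shared by N, R, S, and T — a synapomorphy uniting that clade.
II: derived state '1' in T only — an autapomorphy, so it tells us nothing about relationships among taxa.
Only R and T show the derived state '1' for III, supporting them as a clade.
IV (derived state '0') is shared by R, S, and T — a synapomorphy uniting that clade.
Most parsimonious ingroup topology: ((((R,T),S),N),D).
Changes per character on this tree: I: 1; II: 1; III: 1; IV: 1.
Total = 4.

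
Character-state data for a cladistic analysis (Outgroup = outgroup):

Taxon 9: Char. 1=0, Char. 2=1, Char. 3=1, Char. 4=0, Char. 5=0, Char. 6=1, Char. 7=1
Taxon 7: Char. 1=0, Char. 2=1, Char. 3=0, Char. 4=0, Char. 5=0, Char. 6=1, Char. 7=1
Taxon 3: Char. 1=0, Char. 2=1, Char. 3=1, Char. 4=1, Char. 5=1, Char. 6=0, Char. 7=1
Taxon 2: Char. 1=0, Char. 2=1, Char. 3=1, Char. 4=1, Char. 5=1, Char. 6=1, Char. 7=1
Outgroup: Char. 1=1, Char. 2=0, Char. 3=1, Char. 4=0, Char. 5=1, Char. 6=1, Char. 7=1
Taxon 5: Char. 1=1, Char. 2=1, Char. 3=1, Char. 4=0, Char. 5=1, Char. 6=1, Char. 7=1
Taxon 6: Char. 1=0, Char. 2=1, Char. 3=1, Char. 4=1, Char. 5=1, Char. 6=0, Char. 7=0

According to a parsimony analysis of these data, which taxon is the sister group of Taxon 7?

Taxon 9

Character polarity is set by the outgroup: the derived state is whichever differs from the outgroup's state, so for Char. 1, Char. 3, Char. 5, Char. 6, Char. 7 the derived state is '0', and for the remaining characters it is '1'.
Char. 1 (derived state '0') is shared by Taxon 2, Taxon 3, Taxon 6, Taxon 7, and Taxon 9 — a synapomorphy uniting that clade.
All ingroup taxa share the derived state '1' for Char. 2; it defines the ingroup but does not resolve relationships within it.
Char. 3: derived state '0' in Taxon 7 only — an autapomorphy, so it tells us nothing about relationships among taxa.
Char. 4: derived state '1' in Taxon 2, Taxon 3, and Taxon 6 only — synapomorphy for {Taxon 2, Taxon 3, Taxon 6}.
Only Taxon 7 and Taxon 9 show the derived state '0' for Char. 5, supporting them as a clade.
Char. 6: derived state '0' in Taxon 3 and Taxon 6 only — synapomorphy for {Taxon 3, Taxon 6}.
Char. 7: derived state '0' in Taxon 6 only — an autapomorphy, so it tells us nothing about relationships among taxa.
Most parsimonious ingroup topology: ((((Taxon 3,Taxon 6),Taxon 2),(Taxon 7,Taxon 9)),Taxon 5).
Taxon 7 and Taxon 9 form a cherry on this tree, so they are sister taxa.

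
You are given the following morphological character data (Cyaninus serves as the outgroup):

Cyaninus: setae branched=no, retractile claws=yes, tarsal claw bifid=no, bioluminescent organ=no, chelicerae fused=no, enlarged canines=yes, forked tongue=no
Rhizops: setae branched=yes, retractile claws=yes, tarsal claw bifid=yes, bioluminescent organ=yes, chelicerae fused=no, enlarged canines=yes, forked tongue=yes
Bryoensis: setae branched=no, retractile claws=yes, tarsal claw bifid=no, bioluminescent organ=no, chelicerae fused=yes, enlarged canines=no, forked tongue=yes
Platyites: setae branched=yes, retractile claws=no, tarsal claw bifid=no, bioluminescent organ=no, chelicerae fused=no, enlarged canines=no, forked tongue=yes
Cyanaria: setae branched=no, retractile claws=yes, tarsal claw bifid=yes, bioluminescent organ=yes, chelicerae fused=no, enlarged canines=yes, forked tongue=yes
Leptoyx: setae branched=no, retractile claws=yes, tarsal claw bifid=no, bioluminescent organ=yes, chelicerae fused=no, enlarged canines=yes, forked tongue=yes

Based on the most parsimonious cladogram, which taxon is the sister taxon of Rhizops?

Character polarity is set by the outgroup: the derived state is whichever differs from the outgroup's state, so for retractile claws, enlarged canines the derived state is 'no', and for the remaining characters it is 'yes'.
setae branched groups Platyites and Rhizops, which is incompatible with the clades supported by the remaining characters; treating it as convergent (homoplasy) costs fewer steps than any alternative tree.
retractile claws: derived state 'no' in Platyites only — an autapomorphy, so it tells us nothing about relationships among taxa.
Only Cyanaria and Rhizops show the derived state 'yes' for tarsal claw bifid, supporting them as a clade.
bioluminescent organ (derived state 'yes') is shared by Cyanaria, Leptoyx, and Rhizops — a synapomorphy uniting that clade.
chelicerae fused (derived state 'yes') is unique to Bryoensis (autapomorphy; uninformative for grouping).
Only Bryoensis and Platyites show the derived state 'no' for enlarged canines, supporting them as a clade.
All ingroup taxa share the derived state 'yes' for forked tongue; it defines the ingroup but does not resolve relationships within it.
Most parsimonious ingroup topology: (((Rhizops,Cyanaria),Leptoyx),(Bryoensis,Platyites)).
Rhizops and Cyanaria form a cherry on this tree, so they are sister taxa.

Cyanaria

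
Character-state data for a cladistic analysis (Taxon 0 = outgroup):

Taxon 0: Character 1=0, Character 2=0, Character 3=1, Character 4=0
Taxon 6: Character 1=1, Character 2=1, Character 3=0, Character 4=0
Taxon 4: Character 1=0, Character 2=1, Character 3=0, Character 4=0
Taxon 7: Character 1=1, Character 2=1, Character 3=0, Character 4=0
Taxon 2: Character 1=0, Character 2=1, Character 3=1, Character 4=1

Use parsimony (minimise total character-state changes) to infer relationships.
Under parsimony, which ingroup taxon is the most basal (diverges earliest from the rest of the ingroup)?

Taxon 2

Character polarity is set by the outgroup: the derived state is whichever differs from the outgroup's state, so for Character 3 the derived state is '0', and for the remaining characters it is '1'.
Character 1 (derived state '1') is shared by Taxon 6 and Taxon 7 — a synapomorphy uniting that clade.
All ingroup taxa share the derived state '1' for Character 2; it defines the ingroup but does not resolve relationships within it.
Only Taxon 4, Taxon 6, and Taxon 7 show the derived state '0' for Character 3, supporting them as a clade.
Character 4: derived state '1' in Taxon 2 only — an autapomorphy, so it tells us nothing about relationships among taxa.
Most parsimonious ingroup topology: (((Taxon 6,Taxon 7),Taxon 4),Taxon 2).
Taxon 2 is sister to the clade containing all other ingroup taxa, so it is the earliest-diverging (most basal) ingroup lineage.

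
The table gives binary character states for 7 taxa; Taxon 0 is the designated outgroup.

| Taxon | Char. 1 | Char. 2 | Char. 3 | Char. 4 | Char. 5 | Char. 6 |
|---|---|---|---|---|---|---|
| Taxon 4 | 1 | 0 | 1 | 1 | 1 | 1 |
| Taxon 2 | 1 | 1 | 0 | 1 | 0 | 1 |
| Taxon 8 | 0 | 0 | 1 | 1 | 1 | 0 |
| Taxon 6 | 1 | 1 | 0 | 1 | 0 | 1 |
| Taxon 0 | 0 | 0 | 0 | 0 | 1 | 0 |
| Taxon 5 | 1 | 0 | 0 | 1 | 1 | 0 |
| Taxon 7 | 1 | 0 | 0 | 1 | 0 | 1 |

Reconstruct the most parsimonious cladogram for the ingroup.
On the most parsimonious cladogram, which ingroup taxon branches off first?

Character polarity is set by the outgroup: the derived state is whichever differs from the outgroup's state, so for Char. 5 the derived state is '0', and for the remaining characters it is '1'.
Char. 1 (derived state '1') is shared by Taxon 2, Taxon 4, Taxon 5, Taxon 6, and Taxon 7 — a synapomorphy uniting that clade.
Char. 2 (derived state '1') is shared by Taxon 2 and Taxon 6 — a synapomorphy uniting that clade.
Char. 3 groups Taxon 4 and Taxon 8, which is incompatible with the clades supported by the remaining characters; treating it as convergent (homoplasy) costs fewer steps than any alternative tree.
All ingroup taxa share the derived state '1' for Char. 4; it defines the ingroup but does not resolve relationships within it.
Char. 5: derived state '0' in Taxon 2, Taxon 6, and Taxon 7 only — synapomorphy for {Taxon 2, Taxon 6, Taxon 7}.
Char. 6 (derived state '1') is shared by Taxon 2, Taxon 4, Taxon 6, and Taxon 7 — a synapomorphy uniting that clade.
Most parsimonious ingroup topology: (((((Taxon 6,Taxon 2),Taxon 7),Taxon 4),Taxon 5),Taxon 8).
Taxon 8 is sister to the clade containing all other ingroup taxa, so it is the earliest-diverging (most basal) ingroup lineage.

Taxon 8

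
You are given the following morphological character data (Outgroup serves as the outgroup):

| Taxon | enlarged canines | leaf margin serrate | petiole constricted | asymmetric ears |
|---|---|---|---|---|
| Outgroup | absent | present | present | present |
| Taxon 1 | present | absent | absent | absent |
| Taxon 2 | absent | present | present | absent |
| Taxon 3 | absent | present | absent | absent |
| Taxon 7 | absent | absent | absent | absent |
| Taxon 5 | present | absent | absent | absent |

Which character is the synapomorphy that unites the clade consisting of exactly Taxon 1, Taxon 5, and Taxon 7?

leaf margin serrate

Character polarity is set by the outgroup: the derived state is whichever differs from the outgroup's state, so for leaf margin serrate, petiole constricted, asymmetric ears the derived state is 'absent', and for the remaining characters it is 'present'.
enlarged canines (derived state 'present') is shared by Taxon 1 and Taxon 5 — a synapomorphy uniting that clade.
leaf margin serrate: derived state 'absent' in Taxon 1, Taxon 5, and Taxon 7 only — synapomorphy for {Taxon 1, Taxon 5, Taxon 7}.
Only Taxon 1, Taxon 3, Taxon 5, and Taxon 7 show the derived state 'absent' for petiole constricted, supporting them as a clade.
All ingroup taxa share the derived state 'absent' for asymmetric ears; it defines the ingroup but does not resolve relationships within it.
Most parsimonious ingroup topology: ((((Taxon 1,Taxon 5),Taxon 7),Taxon 3),Taxon 2).
The clade {Taxon 1, Taxon 5, Taxon 7} is supported by leaf margin serrate: its derived state 'absent' occurs in exactly those taxa and in no other taxon (including the outgroup).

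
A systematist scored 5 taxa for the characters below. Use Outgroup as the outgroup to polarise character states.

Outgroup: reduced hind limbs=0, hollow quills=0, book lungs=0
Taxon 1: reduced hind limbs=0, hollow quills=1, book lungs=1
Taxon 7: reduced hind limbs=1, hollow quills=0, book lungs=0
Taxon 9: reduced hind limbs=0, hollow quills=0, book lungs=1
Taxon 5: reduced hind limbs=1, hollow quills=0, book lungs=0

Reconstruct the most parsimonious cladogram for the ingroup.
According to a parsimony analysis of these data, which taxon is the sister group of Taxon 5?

The outgroup has state '0' for every character, so '1' is the derived state throughout.
Only Taxon 5 and Taxon 7 show the derived state '1' for reduced hind limbs, supporting them as a clade.
hollow quills (derived state '1') is unique to Taxon 1 (autapomorphy; uninformative for grouping).
Only Taxon 1 and Taxon 9 show the derived state '1' for book lungs, supporting them as a clade.
Most parsimonious ingroup topology: ((Taxon 1,Taxon 9),(Taxon 7,Taxon 5)).
Taxon 5 and Taxon 7 form a cherry on this tree, so they are sister taxa.

Taxon 7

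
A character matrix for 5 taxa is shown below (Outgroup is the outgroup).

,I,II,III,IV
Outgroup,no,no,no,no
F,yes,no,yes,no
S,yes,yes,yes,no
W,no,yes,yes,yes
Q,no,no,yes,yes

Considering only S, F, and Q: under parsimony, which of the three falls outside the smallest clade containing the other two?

Q

The outgroup has state 'no' for every character, so 'yes' is the derived state throughout.
Only F and S show the derived state 'yes' for I, supporting them as a clade.
II groups S and W, which is incompatible with the clades supported by the remaining characters; treating it as convergent (homoplasy) costs fewer steps than any alternative tree.
All ingroup taxa share the derived state 'yes' for III; it defines the ingroup but does not resolve relationships within it.
IV: derived state 'yes' in Q and W only — synapomorphy for {Q, W}.
Most parsimonious ingroup topology: ((F,S),(W,Q)).
F and S share a more recent common ancestor with each other than either does with Q, so Q is the least closely related of the three.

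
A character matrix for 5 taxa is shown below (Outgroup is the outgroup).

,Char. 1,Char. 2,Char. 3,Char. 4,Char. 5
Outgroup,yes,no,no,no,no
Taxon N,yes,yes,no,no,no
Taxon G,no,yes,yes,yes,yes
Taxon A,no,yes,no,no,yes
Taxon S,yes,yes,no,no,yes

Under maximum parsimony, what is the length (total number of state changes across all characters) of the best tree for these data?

Character polarity is set by the outgroup: the derived state is whichever differs from the outgroup's state, so for Char. 1 the derived state is 'no', and for the remaining characters it is 'yes'.
Char. 1: derived state 'no' in Taxon A and Taxon G only — synapomorphy for {Taxon A, Taxon G}.
Char. 2 (derived state 'yes') is shared by all ingroup taxa — unites the whole ingroup.
Char. 3: derived state 'yes' in Taxon G only — an autapomorphy, so it tells us nothing about relationships among taxa.
Char. 4: derived state 'yes' in Taxon G only — an autapomorphy, so it tells us nothing about relationships among taxa.
Char. 5 (derived state 'yes') is shared by Taxon A, Taxon G, and Taxon S — a synapomorphy uniting that clade.
Most parsimonious ingroup topology: (((Taxon G,Taxon A),Taxon S),Taxon N).
Changes per character on this tree: Char. 1: 1; Char. 2: 1; Char. 3: 1; Char. 4: 1; Char. 5: 1.
Total = 5.

5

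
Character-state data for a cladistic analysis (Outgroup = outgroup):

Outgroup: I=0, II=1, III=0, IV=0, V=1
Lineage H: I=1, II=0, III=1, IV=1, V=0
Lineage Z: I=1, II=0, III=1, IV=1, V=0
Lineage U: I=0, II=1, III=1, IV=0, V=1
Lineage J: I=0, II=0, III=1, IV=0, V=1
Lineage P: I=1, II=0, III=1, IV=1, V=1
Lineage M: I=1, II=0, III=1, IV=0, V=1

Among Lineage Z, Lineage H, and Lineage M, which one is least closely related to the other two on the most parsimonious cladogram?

Character polarity is set by the outgroup: the derived state is whichever differs from the outgroup's state, so for II, V the derived state is '0', and for the remaining characters it is '1'.
Only Lineage H, Lineage M, Lineage P, and Lineage Z show the derived state '1' for I, supporting them as a clade.
Only Lineage H, Lineage J, Lineage M, Lineage P, and Lineage Z show the derived state '0' for II, supporting them as a clade.
III (derived state '1') is shared by all ingroup taxa — unites the whole ingroup.
Only Lineage H, Lineage P, and Lineage Z show the derived state '1' for IV, supporting them as a clade.
V (derived state '0') is shared by Lineage H and Lineage Z — a synapomorphy uniting that clade.
Most parsimonious ingroup topology: (((((Lineage H,Lineage Z),Lineage P),Lineage M),Lineage J),Lineage U).
Lineage H and Lineage Z share a more recent common ancestor with each other than either does with Lineage M, so Lineage M is the least closely related of the three.

Lineage M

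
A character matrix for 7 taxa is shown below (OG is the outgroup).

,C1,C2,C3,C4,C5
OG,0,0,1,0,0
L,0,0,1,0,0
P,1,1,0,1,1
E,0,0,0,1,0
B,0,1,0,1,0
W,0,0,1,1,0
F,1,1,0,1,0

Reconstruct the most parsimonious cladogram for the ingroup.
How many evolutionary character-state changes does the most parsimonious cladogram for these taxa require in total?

5

Character polarity is set by the outgroup: the derived state is whichever differs from the outgroup's state, so for C3 the derived state is '0', and for the remaining characters it is '1'.
Only F and P show the derived state '1' for C1, supporting them as a clade.
Only B, F, and P show the derived state '1' for C2, supporting them as a clade.
C3: derived state '0' in B, E, F, and P only — synapomorphy for {B, E, F, P}.
Only B, E, F, P, and W show the derived state '1' for C4, supporting them as a clade.
C5: derived state '1' in P only — an autapomorphy, so it tells us nothing about relationships among taxa.
Most parsimonious ingroup topology: (L,((((P,F),B),E),W)).
Changes per character on this tree: C1: 1; C2: 1; C3: 1; C4: 1; C5: 1.
Total = 5.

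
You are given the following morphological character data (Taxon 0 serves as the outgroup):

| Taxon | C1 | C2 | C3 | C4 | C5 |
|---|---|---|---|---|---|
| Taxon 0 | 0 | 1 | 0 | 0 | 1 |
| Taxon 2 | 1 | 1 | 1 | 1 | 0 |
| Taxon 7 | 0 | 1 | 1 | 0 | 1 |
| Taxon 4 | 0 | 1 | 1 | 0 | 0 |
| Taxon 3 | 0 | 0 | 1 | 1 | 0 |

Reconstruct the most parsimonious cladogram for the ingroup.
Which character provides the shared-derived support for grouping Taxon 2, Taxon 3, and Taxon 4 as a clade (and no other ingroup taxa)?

C5

Character polarity is set by the outgroup: the derived state is whichever differs from the outgroup's state, so for C2, C5 the derived state is '0', and for the remaining characters it is '1'.
C1: derived state '1' in Taxon 2 only — an autapomorphy, so it tells us nothing about relationships among taxa.
C2: derived state '0' in Taxon 3 only — an autapomorphy, so it tells us nothing about relationships among taxa.
All ingroup taxa share the derived state '1' for C3; it defines the ingroup but does not resolve relationships within it.
C4 (derived state '1') is shared by Taxon 2 and Taxon 3 — a synapomorphy uniting that clade.
C5: derived state '0' in Taxon 2, Taxon 3, and Taxon 4 only — synapomorphy for {Taxon 2, Taxon 3, Taxon 4}.
Most parsimonious ingroup topology: (((Taxon 2,Taxon 3),Taxon 4),Taxon 7).
The clade {Taxon 2, Taxon 3, Taxon 4} is supported by C5: its derived state '0' occurs in exactly those taxa and in no other taxon (including the outgroup).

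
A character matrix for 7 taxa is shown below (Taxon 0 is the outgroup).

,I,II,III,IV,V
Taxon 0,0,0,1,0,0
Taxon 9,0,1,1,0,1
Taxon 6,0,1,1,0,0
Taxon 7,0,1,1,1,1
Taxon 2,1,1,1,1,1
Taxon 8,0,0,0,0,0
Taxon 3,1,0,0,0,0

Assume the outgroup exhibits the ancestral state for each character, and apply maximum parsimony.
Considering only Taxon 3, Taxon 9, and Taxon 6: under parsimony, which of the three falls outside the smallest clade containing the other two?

Taxon 3

Character polarity is set by the outgroup: the derived state is whichever differs from the outgroup's state, so for III the derived state is '0', and for the remaining characters it is '1'.
I (state '1') occurs in Taxon 2 and Taxon 3 but conflicts with the nesting implied by the other characters — most parsimoniously interpreted as homoplasy.
Only Taxon 2, Taxon 6, Taxon 7, and Taxon 9 show the derived state '1' for II, supporting them as a clade.
III: derived state '0' in Taxon 3 and Taxon 8 only — synapomorphy for {Taxon 3, Taxon 8}.
IV (derived state '1') is shared by Taxon 2 and Taxon 7 — a synapomorphy uniting that clade.
Only Taxon 2, Taxon 7, and Taxon 9 show the derived state '1' for V, supporting them as a clade.
Most parsimonious ingroup topology: (((Taxon 9,(Taxon 7,Taxon 2)),Taxon 6),(Taxon 8,Taxon 3)).
Taxon 9 and Taxon 6 share a more recent common ancestor with each other than either does with Taxon 3, so Taxon 3 is the least closely related of the three.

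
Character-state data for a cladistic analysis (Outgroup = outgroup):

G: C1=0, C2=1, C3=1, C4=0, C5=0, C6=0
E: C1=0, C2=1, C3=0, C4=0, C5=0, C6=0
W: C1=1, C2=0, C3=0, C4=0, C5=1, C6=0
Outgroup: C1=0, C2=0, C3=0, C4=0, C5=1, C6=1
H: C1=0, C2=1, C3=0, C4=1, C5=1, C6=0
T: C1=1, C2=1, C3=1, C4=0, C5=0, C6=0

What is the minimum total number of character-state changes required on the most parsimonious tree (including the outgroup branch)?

Character polarity is set by the outgroup: the derived state is whichever differs from the outgroup's state, so for C5, C6 the derived state is '0', and for the remaining characters it is '1'.
C1 groups T and W, which is incompatible with the clades supported by the remaining characters; treating it as convergent (homoplasy) costs fewer steps than any alternative tree.
C2: derived state '1' in E, G, H, and T only — synapomorphy for {E, G, H, T}.
C3 (derived state '1') is shared by G and T — a synapomorphy uniting that clade.
C4 (derived state '1') is unique to H (autapomorphy; uninformative for grouping).
Only E, G, and T show the derived state '0' for C5, supporting them as a clade.
C6 (derived state '0') is shared by all ingroup taxa — unites the whole ingroup.
Most parsimonious ingroup topology: ((((G,T),E),H),W).
Changes per character on this tree: C1: 2; C2: 1; C3: 1; C4: 1; C5: 1; C6: 1.
Total = 7.

7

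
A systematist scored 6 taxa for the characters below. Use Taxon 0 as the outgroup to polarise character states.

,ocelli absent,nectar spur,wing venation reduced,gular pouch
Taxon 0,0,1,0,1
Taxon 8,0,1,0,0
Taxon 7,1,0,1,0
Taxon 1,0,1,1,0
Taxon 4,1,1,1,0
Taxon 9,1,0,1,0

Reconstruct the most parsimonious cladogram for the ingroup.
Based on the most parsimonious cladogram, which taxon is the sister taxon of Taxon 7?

Character polarity is set by the outgroup: the derived state is whichever differs from the outgroup's state, so for nectar spur, gular pouch the derived state is '0', and for the remaining characters it is '1'.
ocelli absent: derived state '1' in Taxon 4, Taxon 7, and Taxon 9 only — synapomorphy for {Taxon 4, Taxon 7, Taxon 9}.
nectar spur (derived state '0') is shared by Taxon 7 and Taxon 9 — a synapomorphy uniting that clade.
wing venation reduced (derived state '1') is shared by Taxon 1, Taxon 4, Taxon 7, and Taxon 9 — a synapomorphy uniting that clade.
All ingroup taxa share the derived state '0' for gular pouch; it defines the ingroup but does not resolve relationships within it.
Most parsimonious ingroup topology: (Taxon 8,(((Taxon 7,Taxon 9),Taxon 4),Taxon 1)).
Taxon 7 and Taxon 9 form a cherry on this tree, so they are sister taxa.

Taxon 9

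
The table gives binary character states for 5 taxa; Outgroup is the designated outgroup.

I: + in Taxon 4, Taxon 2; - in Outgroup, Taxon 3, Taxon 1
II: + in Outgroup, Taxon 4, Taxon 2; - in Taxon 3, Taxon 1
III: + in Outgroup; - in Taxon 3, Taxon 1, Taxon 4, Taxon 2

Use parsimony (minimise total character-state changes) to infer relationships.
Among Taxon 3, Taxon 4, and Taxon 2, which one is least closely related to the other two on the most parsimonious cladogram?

Character polarity is set by the outgroup: the derived state is whichever differs from the outgroup's state, so for II, III the derived state is '-', and for the remaining characters it is '+'.
I: derived state '+' in Taxon 2 and Taxon 4 only — synapomorphy for {Taxon 2, Taxon 4}.
Only Taxon 1 and Taxon 3 show the derived state '-' for II, supporting them as a clade.
All ingroup taxa share the derived state '-' for III; it defines the ingroup but does not resolve relationships within it.
Most parsimonious ingroup topology: ((Taxon 3,Taxon 1),(Taxon 4,Taxon 2)).
Taxon 2 and Taxon 4 share a more recent common ancestor with each other than either does with Taxon 3, so Taxon 3 is the least closely related of the three.

Taxon 3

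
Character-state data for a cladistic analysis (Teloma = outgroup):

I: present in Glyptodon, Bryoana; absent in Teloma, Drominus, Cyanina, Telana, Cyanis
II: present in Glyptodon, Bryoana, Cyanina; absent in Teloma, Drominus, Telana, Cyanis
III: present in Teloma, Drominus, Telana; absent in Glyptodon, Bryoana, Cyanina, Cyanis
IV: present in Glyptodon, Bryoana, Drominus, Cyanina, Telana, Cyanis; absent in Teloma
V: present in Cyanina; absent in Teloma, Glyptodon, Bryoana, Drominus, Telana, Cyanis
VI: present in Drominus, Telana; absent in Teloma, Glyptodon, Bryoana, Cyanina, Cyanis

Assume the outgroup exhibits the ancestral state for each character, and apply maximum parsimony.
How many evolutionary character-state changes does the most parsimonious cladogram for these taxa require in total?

6

Character polarity is set by the outgroup: the derived state is whichever differs from the outgroup's state, so for III the derived state is 'absent', and for the remaining characters it is 'present'.
I (derived state 'present') is shared by Bryoana and Glyptodon — a synapomorphy uniting that clade.
Only Bryoana, Cyanina, and Glyptodon show the derived state 'present' for II, supporting them as a clade.
III: derived state 'absent' in Bryoana, Cyanina, Cyanis, and Glyptodon only — synapomorphy for {Bryoana, Cyanina, Cyanis, Glyptodon}.
All ingroup taxa share the derived state 'present' for IV; it defines the ingroup but does not resolve relationships within it.
V (derived state 'present') is unique to Cyanina (autapomorphy; uninformative for grouping).
VI: derived state 'present' in Drominus and Telana only — synapomorphy for {Drominus, Telana}.
Most parsimonious ingroup topology: ((((Glyptodon,Bryoana),Cyanina),Cyanis),(Drominus,Telana)).
Changes per character on this tree: I: 1; II: 1; III: 1; IV: 1; V: 1; VI: 1.
Total = 6.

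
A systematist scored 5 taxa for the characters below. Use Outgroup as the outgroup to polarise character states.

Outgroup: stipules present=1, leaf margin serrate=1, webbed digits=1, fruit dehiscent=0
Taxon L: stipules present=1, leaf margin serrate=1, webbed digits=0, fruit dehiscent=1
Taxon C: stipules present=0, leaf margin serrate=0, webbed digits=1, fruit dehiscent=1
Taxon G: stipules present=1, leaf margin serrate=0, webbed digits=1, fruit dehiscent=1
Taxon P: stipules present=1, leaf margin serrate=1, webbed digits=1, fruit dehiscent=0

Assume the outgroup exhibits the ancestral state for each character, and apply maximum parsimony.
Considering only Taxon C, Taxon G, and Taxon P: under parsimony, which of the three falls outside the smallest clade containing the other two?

Character polarity is set by the outgroup: the derived state is whichever differs from the outgroup's state, so for stipules present, leaf margin serrate, webbed digits the derived state is '0', and for the remaining characters it is '1'.
stipules present: derived state '0' in Taxon C only — an autapomorphy, so it tells us nothing about relationships among taxa.
Only Taxon C and Taxon G show the derived state '0' for leaf margin serrate, supporting them as a clade.
webbed digits (derived state '0') is unique to Taxon L (autapomorphy; uninformative for grouping).
fruit dehiscent (derived state '1') is shared by Taxon C, Taxon G, and Taxon L — a synapomorphy uniting that clade.
Most parsimonious ingroup topology: ((Taxon L,(Taxon C,Taxon G)),Taxon P).
Taxon G and Taxon C share a more recent common ancestor with each other than either does with Taxon P, so Taxon P is the least closely related of the three.

Taxon P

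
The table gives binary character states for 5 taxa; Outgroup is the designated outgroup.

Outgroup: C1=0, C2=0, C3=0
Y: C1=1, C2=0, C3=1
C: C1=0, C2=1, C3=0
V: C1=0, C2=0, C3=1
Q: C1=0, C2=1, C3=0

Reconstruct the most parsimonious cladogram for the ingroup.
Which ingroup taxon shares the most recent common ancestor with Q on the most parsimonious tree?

C

The outgroup has state '0' for every character, so '1' is the derived state throughout.
C1: derived state '1' in Y only — an autapomorphy, so it tells us nothing about relationships among taxa.
Only C and Q show the derived state '1' for C2, supporting them as a clade.
Only V and Y show the derived state '1' for C3, supporting them as a clade.
Most parsimonious ingroup topology: ((Y,V),(C,Q)).
Q and C form a cherry on this tree, so they are sister taxa.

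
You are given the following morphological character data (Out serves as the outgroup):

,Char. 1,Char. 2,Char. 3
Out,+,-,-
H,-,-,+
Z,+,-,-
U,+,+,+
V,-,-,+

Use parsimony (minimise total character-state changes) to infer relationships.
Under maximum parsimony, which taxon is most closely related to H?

Character polarity is set by the outgroup: the derived state is whichever differs from the outgroup's state, so for Char. 1 the derived state is '-', and for the remaining characters it is '+'.
Char. 1: derived state '-' in H and V only — synapomorphy for {H, V}.
Char. 2: derived state '+' in U only — an autapomorphy, so it tells us nothing about relationships among taxa.
Char. 3: derived state '+' in H, U, and V only — synapomorphy for {H, U, V}.
Most parsimonious ingroup topology: (((H,V),U),Z).
H and V form a cherry on this tree, so they are sister taxa.

V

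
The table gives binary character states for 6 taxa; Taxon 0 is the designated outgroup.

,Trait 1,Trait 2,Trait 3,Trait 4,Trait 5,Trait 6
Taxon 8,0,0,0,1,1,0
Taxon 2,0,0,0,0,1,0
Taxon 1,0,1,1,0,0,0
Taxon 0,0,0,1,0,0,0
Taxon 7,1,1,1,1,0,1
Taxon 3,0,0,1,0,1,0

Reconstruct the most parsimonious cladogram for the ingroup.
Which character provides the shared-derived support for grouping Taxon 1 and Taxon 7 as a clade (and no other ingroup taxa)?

Character polarity is set by the outgroup: the derived state is whichever differs from the outgroup's state, so for Trait 3 the derived state is '0', and for the remaining characters it is '1'.
Trait 1 (derived state '1') is unique to Taxon 7 (autapomorphy; uninformative for grouping).
Trait 2: derived state '1' in Taxon 1 and Taxon 7 only — synapomorphy for {Taxon 1, Taxon 7}.
Trait 3: derived state '0' in Taxon 2 and Taxon 8 only — synapomorphy for {Taxon 2, Taxon 8}.
Trait 4 groups Taxon 7 and Taxon 8, which is incompatible with the clades supported by the remaining characters; treating it as convergent (homoplasy) costs fewer steps than any alternative tree.
Trait 5: derived state '1' in Taxon 2, Taxon 3, and Taxon 8 only — synapomorphy for {Taxon 2, Taxon 3, Taxon 8}.
Trait 6 (derived state '1') is unique to Taxon 7 (autapomorphy; uninformative for grouping).
Most parsimonious ingroup topology: ((Taxon 7,Taxon 1),(Taxon 3,(Taxon 8,Taxon 2))).
The clade {Taxon 1, Taxon 7} is supported by Trait 2: its derived state '1' occurs in exactly those taxa and in no other taxon (including the outgroup).

Trait 2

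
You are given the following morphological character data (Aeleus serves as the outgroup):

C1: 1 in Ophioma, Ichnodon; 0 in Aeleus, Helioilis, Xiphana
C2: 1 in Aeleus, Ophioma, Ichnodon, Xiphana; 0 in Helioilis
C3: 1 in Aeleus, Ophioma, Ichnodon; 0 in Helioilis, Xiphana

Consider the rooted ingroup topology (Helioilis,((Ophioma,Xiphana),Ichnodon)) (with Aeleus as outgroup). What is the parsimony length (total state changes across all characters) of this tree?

Map each character onto (Helioilis,((Ophioma,Xiphana),Ichnodon)) (rooted by Aeleus) and count the minimum state changes it requires (Fitch parsimony):
C1: 2; C2: 1; C3: 2.
Total tree length = 5.

5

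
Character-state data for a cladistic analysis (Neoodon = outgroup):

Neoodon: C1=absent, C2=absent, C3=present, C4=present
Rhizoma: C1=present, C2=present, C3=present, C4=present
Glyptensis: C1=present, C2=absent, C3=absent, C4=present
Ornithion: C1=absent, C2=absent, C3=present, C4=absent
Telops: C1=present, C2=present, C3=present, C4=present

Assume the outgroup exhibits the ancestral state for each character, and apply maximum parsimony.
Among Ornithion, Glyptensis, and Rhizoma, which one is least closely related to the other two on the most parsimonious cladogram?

Character polarity is set by the outgroup: the derived state is whichever differs from the outgroup's state, so for C3, C4 the derived state is 'absent', and for the remaining characters it is 'present'.
C1: derived state 'present' in Glyptensis, Rhizoma, and Telops only — synapomorphy for {Glyptensis, Rhizoma, Telops}.
Only Rhizoma and Telops show the derived state 'present' for C2, supporting them as a clade.
C3 (derived state 'absent') is unique to Glyptensis (autapomorphy; uninformative for grouping).
C4 (derived state 'absent') is unique to Ornithion (autapomorphy; uninformative for grouping).
Most parsimonious ingroup topology: (((Rhizoma,Telops),Glyptensis),Ornithion).
Rhizoma and Glyptensis share a more recent common ancestor with each other than either does with Ornithion, so Ornithion is the least closely related of the three.

Ornithion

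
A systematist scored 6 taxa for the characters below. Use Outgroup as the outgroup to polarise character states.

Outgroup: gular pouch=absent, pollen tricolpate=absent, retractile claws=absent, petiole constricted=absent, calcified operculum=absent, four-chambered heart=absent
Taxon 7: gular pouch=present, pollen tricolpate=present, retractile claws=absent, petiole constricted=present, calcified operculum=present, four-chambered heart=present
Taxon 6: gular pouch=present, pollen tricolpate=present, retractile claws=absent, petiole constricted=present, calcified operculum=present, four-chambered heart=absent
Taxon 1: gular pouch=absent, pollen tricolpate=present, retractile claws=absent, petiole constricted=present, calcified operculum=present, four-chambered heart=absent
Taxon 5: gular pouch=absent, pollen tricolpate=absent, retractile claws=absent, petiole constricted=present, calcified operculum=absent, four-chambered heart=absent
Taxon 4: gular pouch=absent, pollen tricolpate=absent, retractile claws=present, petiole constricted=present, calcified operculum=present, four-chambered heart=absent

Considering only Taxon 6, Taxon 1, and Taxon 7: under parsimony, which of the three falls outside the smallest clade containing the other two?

Taxon 1

The outgroup has state 'absent' for every character, so 'present' is the derived state throughout.
gular pouch: derived state 'present' in Taxon 6 and Taxon 7 only — synapomorphy for {Taxon 6, Taxon 7}.
Only Taxon 1, Taxon 6, and Taxon 7 show the derived state 'present' for pollen tricolpate, supporting them as a clade.
retractile claws: derived state 'present' in Taxon 4 only — an autapomorphy, so it tells us nothing about relationships among taxa.
petiole constricted (derived state 'present') is shared by all ingroup taxa — unites the whole ingroup.
calcified operculum (derived state 'present') is shared by Taxon 1, Taxon 4, Taxon 6, and Taxon 7 — a synapomorphy uniting that clade.
four-chambered heart: derived state 'present' in Taxon 7 only — an autapomorphy, so it tells us nothing about relationships among taxa.
Most parsimonious ingroup topology: ((((Taxon 7,Taxon 6),Taxon 1),Taxon 4),Taxon 5).
Taxon 6 and Taxon 7 share a more recent common ancestor with each other than either does with Taxon 1, so Taxon 1 is the least closely related of the three.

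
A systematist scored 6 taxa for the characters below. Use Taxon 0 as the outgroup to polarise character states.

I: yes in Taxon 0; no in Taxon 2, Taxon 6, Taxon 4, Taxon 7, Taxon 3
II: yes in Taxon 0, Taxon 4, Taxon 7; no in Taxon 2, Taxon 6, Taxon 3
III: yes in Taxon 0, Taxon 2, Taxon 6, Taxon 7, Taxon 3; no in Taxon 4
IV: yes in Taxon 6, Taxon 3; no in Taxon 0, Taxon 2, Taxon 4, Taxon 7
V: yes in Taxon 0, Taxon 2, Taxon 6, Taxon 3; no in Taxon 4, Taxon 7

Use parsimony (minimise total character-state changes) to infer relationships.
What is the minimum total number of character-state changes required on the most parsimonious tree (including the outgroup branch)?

Character polarity is set by the outgroup: the derived state is whichever differs from the outgroup's state, so for I, II, III, V the derived state is 'no', and for the remaining characters it is 'yes'.
I (derived state 'no') is shared by all ingroup taxa — unites the whole ingroup.
II: derived state 'no' in Taxon 2, Taxon 3, and Taxon 6 only — synapomorphy for {Taxon 2, Taxon 3, Taxon 6}.
III (derived state 'no') is unique to Taxon 4 (autapomorphy; uninformative for grouping).
IV (derived state 'yes') is shared by Taxon 3 and Taxon 6 — a synapomorphy uniting that clade.
Only Taxon 4 and Taxon 7 show the derived state 'no' for V, supporting them as a clade.
Most parsimonious ingroup topology: ((Taxon 2,(Taxon 6,Taxon 3)),(Taxon 4,Taxon 7)).
Changes per character on this tree: I: 1; II: 1; III: 1; IV: 1; V: 1.
Total = 5.

5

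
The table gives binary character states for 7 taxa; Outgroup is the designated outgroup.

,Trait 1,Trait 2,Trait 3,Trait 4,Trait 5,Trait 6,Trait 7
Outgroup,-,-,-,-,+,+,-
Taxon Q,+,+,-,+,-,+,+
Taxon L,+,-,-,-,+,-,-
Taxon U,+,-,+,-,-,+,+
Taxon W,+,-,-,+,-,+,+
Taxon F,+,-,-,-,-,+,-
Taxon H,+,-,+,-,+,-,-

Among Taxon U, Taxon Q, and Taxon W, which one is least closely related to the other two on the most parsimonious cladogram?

Character polarity is set by the outgroup: the derived state is whichever differs from the outgroup's state, so for Trait 5, Trait 6 the derived state is '-', and for the remaining characters it is '+'.
All ingroup taxa share the derived state '+' for Trait 1; it defines the ingroup but does not resolve relationships within it.
Trait 2: derived state '+' in Taxon Q only — an autapomorphy, so it tells us nothing about relationships among taxa.
Trait 3 (state '+') occurs in Taxon H and Taxon U but conflicts with the nesting implied by the other characters — most parsimoniously interpreted as homoplasy.
Trait 4: derived state '+' in Taxon Q and Taxon W only — synapomorphy for {Taxon Q, Taxon W}.
Trait 5 (derived state '-') is shared by Taxon F, Taxon Q, Taxon U, and Taxon W — a synapomorphy uniting that clade.
Trait 6 (derived state '-') is shared by Taxon H and Taxon L — a synapomorphy uniting that clade.
Trait 7: derived state '+' in Taxon Q, Taxon U, and Taxon W only — synapomorphy for {Taxon Q, Taxon U, Taxon W}.
Most parsimonious ingroup topology: ((((Taxon Q,Taxon W),Taxon U),Taxon F),(Taxon L,Taxon H)).
Taxon Q and Taxon W share a more recent common ancestor with each other than either does with Taxon U, so Taxon U is the least closely related of the three.

Taxon U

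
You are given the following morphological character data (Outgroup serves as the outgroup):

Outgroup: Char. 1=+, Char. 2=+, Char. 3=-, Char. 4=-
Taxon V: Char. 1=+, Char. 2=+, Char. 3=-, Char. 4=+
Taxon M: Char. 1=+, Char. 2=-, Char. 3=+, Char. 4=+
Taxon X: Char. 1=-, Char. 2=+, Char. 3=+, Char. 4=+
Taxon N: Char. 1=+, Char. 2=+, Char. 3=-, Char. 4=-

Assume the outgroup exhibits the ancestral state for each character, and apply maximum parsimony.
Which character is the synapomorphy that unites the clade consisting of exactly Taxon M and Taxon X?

Char. 3

Character polarity is set by the outgroup: the derived state is whichever differs from the outgroup's state, so for Char. 1, Char. 2 the derived state is '-', and for the remaining characters it is '+'.
Char. 1: derived state '-' in Taxon X only — an autapomorphy, so it tells us nothing about relationships among taxa.
Char. 2: derived state '-' in Taxon M only — an autapomorphy, so it tells us nothing about relationships among taxa.
Only Taxon M and Taxon X show the derived state '+' for Char. 3, supporting them as a clade.
Char. 4: derived state '+' in Taxon M, Taxon V, and Taxon X only — synapomorphy for {Taxon M, Taxon V, Taxon X}.
Most parsimonious ingroup topology: (((Taxon M,Taxon X),Taxon V),Taxon N).
The clade {Taxon M, Taxon X} is supported by Char. 3: its derived state '+' occurs in exactly those taxa and in no other taxon (including the outgroup).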